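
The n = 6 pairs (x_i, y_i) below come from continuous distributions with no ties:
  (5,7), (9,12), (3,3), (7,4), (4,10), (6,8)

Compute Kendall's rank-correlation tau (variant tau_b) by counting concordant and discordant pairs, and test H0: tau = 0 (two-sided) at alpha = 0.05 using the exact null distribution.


Step 1: Enumerate the 15 unordered pairs (i,j) with i<j and classify each by sign(x_j-x_i) * sign(y_j-y_i).
  (1,2):dx=+4,dy=+5->C; (1,3):dx=-2,dy=-4->C; (1,4):dx=+2,dy=-3->D; (1,5):dx=-1,dy=+3->D
  (1,6):dx=+1,dy=+1->C; (2,3):dx=-6,dy=-9->C; (2,4):dx=-2,dy=-8->C; (2,5):dx=-5,dy=-2->C
  (2,6):dx=-3,dy=-4->C; (3,4):dx=+4,dy=+1->C; (3,5):dx=+1,dy=+7->C; (3,6):dx=+3,dy=+5->C
  (4,5):dx=-3,dy=+6->D; (4,6):dx=-1,dy=+4->D; (5,6):dx=+2,dy=-2->D
Step 2: C = 10, D = 5, total pairs = 15.
Step 3: tau = (C - D)/(n(n-1)/2) = (10 - 5)/15 = 0.333333.
Step 4: Exact two-sided p-value (enumerate n! = 720 permutations of y under H0): p = 0.469444.
Step 5: alpha = 0.05. fail to reject H0.

tau_b = 0.3333 (C=10, D=5), p = 0.469444, fail to reject H0.


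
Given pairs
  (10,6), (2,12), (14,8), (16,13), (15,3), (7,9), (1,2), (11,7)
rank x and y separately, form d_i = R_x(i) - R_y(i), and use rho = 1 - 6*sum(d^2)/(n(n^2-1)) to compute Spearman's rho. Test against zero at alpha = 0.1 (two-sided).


Step 1: Rank x and y separately (midranks; no ties here).
rank(x): 10->4, 2->2, 14->6, 16->8, 15->7, 7->3, 1->1, 11->5
rank(y): 6->3, 12->7, 8->5, 13->8, 3->2, 9->6, 2->1, 7->4
Step 2: d_i = R_x(i) - R_y(i); compute d_i^2.
  (4-3)^2=1, (2-7)^2=25, (6-5)^2=1, (8-8)^2=0, (7-2)^2=25, (3-6)^2=9, (1-1)^2=0, (5-4)^2=1
sum(d^2) = 62.
Step 3: rho = 1 - 6*62 / (8*(8^2 - 1)) = 1 - 372/504 = 0.261905.
Step 4: Under H0, t = rho * sqrt((n-2)/(1-rho^2)) = 0.6647 ~ t(6).
Step 5: Two-sided p-value from the t-distribution with 6 df = 0.530923.
Step 6: alpha = 0.1. fail to reject H0.

rho = 0.2619, p = 0.530923, fail to reject H0 at alpha = 0.1.


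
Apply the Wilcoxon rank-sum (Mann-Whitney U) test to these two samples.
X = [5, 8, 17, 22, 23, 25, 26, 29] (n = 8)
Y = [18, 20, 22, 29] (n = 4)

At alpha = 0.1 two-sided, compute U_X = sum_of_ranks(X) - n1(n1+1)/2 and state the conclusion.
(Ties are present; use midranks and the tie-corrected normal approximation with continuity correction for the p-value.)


Step 1: Combine and sort all 12 observations; assign midranks.
sorted (value, group): (5,X), (8,X), (17,X), (18,Y), (20,Y), (22,X), (22,Y), (23,X), (25,X), (26,X), (29,X), (29,Y)
ranks: 5->1, 8->2, 17->3, 18->4, 20->5, 22->6.5, 22->6.5, 23->8, 25->9, 26->10, 29->11.5, 29->11.5
Step 2: Rank sum for X: R1 = 1 + 2 + 3 + 6.5 + 8 + 9 + 10 + 11.5 = 51.
Step 3: U_X = R1 - n1(n1+1)/2 = 51 - 8*9/2 = 51 - 36 = 15.
       U_Y = n1*n2 - U_X = 32 - 15 = 17.
Step 4: Ties are present, so use the tie-corrected normal approximation (with continuity correction) for the p-value.
Step 5: p-value = 0.932087; compare to alpha = 0.1. fail to reject H0.

U_X = 15, p = 0.932087, fail to reject H0 at alpha = 0.1.


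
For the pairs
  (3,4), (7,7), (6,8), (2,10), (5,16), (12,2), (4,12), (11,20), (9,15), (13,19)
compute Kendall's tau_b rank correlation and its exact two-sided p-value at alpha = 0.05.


Step 1: Enumerate the 45 unordered pairs (i,j) with i<j and classify each by sign(x_j-x_i) * sign(y_j-y_i).
  (1,2):dx=+4,dy=+3->C; (1,3):dx=+3,dy=+4->C; (1,4):dx=-1,dy=+6->D; (1,5):dx=+2,dy=+12->C
  (1,6):dx=+9,dy=-2->D; (1,7):dx=+1,dy=+8->C; (1,8):dx=+8,dy=+16->C; (1,9):dx=+6,dy=+11->C
  (1,10):dx=+10,dy=+15->C; (2,3):dx=-1,dy=+1->D; (2,4):dx=-5,dy=+3->D; (2,5):dx=-2,dy=+9->D
  (2,6):dx=+5,dy=-5->D; (2,7):dx=-3,dy=+5->D; (2,8):dx=+4,dy=+13->C; (2,9):dx=+2,dy=+8->C
  (2,10):dx=+6,dy=+12->C; (3,4):dx=-4,dy=+2->D; (3,5):dx=-1,dy=+8->D; (3,6):dx=+6,dy=-6->D
  (3,7):dx=-2,dy=+4->D; (3,8):dx=+5,dy=+12->C; (3,9):dx=+3,dy=+7->C; (3,10):dx=+7,dy=+11->C
  (4,5):dx=+3,dy=+6->C; (4,6):dx=+10,dy=-8->D; (4,7):dx=+2,dy=+2->C; (4,8):dx=+9,dy=+10->C
  (4,9):dx=+7,dy=+5->C; (4,10):dx=+11,dy=+9->C; (5,6):dx=+7,dy=-14->D; (5,7):dx=-1,dy=-4->C
  (5,8):dx=+6,dy=+4->C; (5,9):dx=+4,dy=-1->D; (5,10):dx=+8,dy=+3->C; (6,7):dx=-8,dy=+10->D
  (6,8):dx=-1,dy=+18->D; (6,9):dx=-3,dy=+13->D; (6,10):dx=+1,dy=+17->C; (7,8):dx=+7,dy=+8->C
  (7,9):dx=+5,dy=+3->C; (7,10):dx=+9,dy=+7->C; (8,9):dx=-2,dy=-5->C; (8,10):dx=+2,dy=-1->D
  (9,10):dx=+4,dy=+4->C
Step 2: C = 27, D = 18, total pairs = 45.
Step 3: tau = (C - D)/(n(n-1)/2) = (27 - 18)/45 = 0.200000.
Step 4: Exact two-sided p-value (enumerate n! = 3628800 permutations of y under H0): p = 0.484313.
Step 5: alpha = 0.05. fail to reject H0.

tau_b = 0.2000 (C=27, D=18), p = 0.484313, fail to reject H0.


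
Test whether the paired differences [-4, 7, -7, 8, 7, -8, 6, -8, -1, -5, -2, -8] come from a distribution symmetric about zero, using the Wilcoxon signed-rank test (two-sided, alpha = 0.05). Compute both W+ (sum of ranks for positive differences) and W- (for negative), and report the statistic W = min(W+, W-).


Step 1: Drop any zero differences (none here) and take |d_i|.
|d| = [4, 7, 7, 8, 7, 8, 6, 8, 1, 5, 2, 8]
Step 2: Midrank |d_i| (ties get averaged ranks).
ranks: |4|->3, |7|->7, |7|->7, |8|->10.5, |7|->7, |8|->10.5, |6|->5, |8|->10.5, |1|->1, |5|->4, |2|->2, |8|->10.5
Step 3: Attach original signs; sum ranks with positive sign and with negative sign.
W+ = 7 + 10.5 + 7 + 5 = 29.5
W- = 3 + 7 + 10.5 + 10.5 + 1 + 4 + 2 + 10.5 = 48.5
(Check: W+ + W- = 78 should equal n(n+1)/2 = 78.)
Step 4: Test statistic W = min(W+, W-) = 29.5.
Step 5: Ties in |d|, so use the tie-corrected normal approximation.
        E[W] = n(n+1)/4 = 12*13/4 = 39.
        Tie groups: |d|=7 (t=3), |d|=8 (t=4); sum(t^3 - t) = 84.
        Var[W] = n(n+1)(2n+1)/24 - sum(t^3-t)/48 = 3900/24 - 84/48 = 160.75.
        z = (W - E[W]) / sqrt(Var[W]) = (29.5 - 39) / 12.6787 = -0.7493.
        Two-sided p = 2*Phi(z) = 0.453684.
Step 6: alpha = 0.05. fail to reject H0.

W+ = 29.5, W- = 48.5, W = min = 29.5, p = 0.453684, fail to reject H0.


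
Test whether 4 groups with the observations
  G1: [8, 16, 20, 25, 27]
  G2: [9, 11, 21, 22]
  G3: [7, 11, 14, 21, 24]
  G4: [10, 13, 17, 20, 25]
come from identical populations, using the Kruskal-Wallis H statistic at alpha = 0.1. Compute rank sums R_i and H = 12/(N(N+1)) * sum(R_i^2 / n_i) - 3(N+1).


Step 1: Combine all N = 19 observations and assign midranks.
sorted (value, group, rank): (7,G3,1), (8,G1,2), (9,G2,3), (10,G4,4), (11,G2,5.5), (11,G3,5.5), (13,G4,7), (14,G3,8), (16,G1,9), (17,G4,10), (20,G1,11.5), (20,G4,11.5), (21,G2,13.5), (21,G3,13.5), (22,G2,15), (24,G3,16), (25,G1,17.5), (25,G4,17.5), (27,G1,19)
Step 2: Sum ranks within each group.
R_1 = 59 (n_1 = 5)
R_2 = 37 (n_2 = 4)
R_3 = 44 (n_3 = 5)
R_4 = 50 (n_4 = 5)
Step 3: H = 12/(N(N+1)) * sum(R_i^2/n_i) - 3(N+1)
     = 12/(19*20) * (59^2/5 + 37^2/4 + 44^2/5 + 50^2/5) - 3*20
     = 0.031579 * 1925.65 - 60
     = 0.810000.
Step 4: Ties present; correction factor C = 1 - 24/(19^3 - 19) = 0.996491. Corrected H = 0.810000 / 0.996491 = 0.812852.
Step 5: Under H0, H ~ chi^2(3); p-value = 0.846391.
Step 6: alpha = 0.1. fail to reject H0.

H = 0.8129, df = 3, p = 0.846391, fail to reject H0.


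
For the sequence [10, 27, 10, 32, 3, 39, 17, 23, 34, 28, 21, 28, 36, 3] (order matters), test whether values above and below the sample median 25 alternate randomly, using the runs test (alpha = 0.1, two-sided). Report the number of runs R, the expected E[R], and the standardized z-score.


Step 1: Compute median = 25; label A = above, B = below.
Labels in order: BABABABBAABAAB  (n_A = 7, n_B = 7)
Step 2: Count runs R = 11.
Step 3: Under H0 (random ordering), E[R] = 2*n_A*n_B/(n_A+n_B) + 1 = 2*7*7/14 + 1 = 8.0000.
        Var[R] = 2*n_A*n_B*(2*n_A*n_B - n_A - n_B) / ((n_A+n_B)^2 * (n_A+n_B-1)) = 8232/2548 = 3.2308.
        SD[R] = 1.7974.
Step 4: Continuity-corrected z = (R - 0.5 - E[R]) / SD[R] = (11 - 0.5 - 8.0000) / 1.7974 = 1.3909.
Step 5: Two-sided p-value via normal approximation = 2*(1 - Phi(|z|)) = 0.164264.
Step 6: alpha = 0.1. fail to reject H0.

R = 11, z = 1.3909, p = 0.164264, fail to reject H0.


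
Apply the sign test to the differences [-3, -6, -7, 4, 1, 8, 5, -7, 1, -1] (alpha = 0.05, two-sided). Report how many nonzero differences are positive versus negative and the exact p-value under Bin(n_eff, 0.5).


Step 1: Discard zero differences. Original n = 10; n_eff = number of nonzero differences = 10.
Nonzero differences (with sign): -3, -6, -7, +4, +1, +8, +5, -7, +1, -1
Step 2: Count signs: positive = 5, negative = 5.
Step 3: Under H0: P(positive) = 0.5, so the number of positives S ~ Bin(10, 0.5).
Step 4: Two-sided exact p-value = sum of Bin(10,0.5) probabilities at or below the observed probability = 1.000000.
Step 5: alpha = 0.05. fail to reject H0.

n_eff = 10, pos = 5, neg = 5, p = 1.000000, fail to reject H0.


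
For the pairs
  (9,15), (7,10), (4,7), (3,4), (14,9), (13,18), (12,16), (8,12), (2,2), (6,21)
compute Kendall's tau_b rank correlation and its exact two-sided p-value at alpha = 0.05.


Step 1: Enumerate the 45 unordered pairs (i,j) with i<j and classify each by sign(x_j-x_i) * sign(y_j-y_i).
  (1,2):dx=-2,dy=-5->C; (1,3):dx=-5,dy=-8->C; (1,4):dx=-6,dy=-11->C; (1,5):dx=+5,dy=-6->D
  (1,6):dx=+4,dy=+3->C; (1,7):dx=+3,dy=+1->C; (1,8):dx=-1,dy=-3->C; (1,9):dx=-7,dy=-13->C
  (1,10):dx=-3,dy=+6->D; (2,3):dx=-3,dy=-3->C; (2,4):dx=-4,dy=-6->C; (2,5):dx=+7,dy=-1->D
  (2,6):dx=+6,dy=+8->C; (2,7):dx=+5,dy=+6->C; (2,8):dx=+1,dy=+2->C; (2,9):dx=-5,dy=-8->C
  (2,10):dx=-1,dy=+11->D; (3,4):dx=-1,dy=-3->C; (3,5):dx=+10,dy=+2->C; (3,6):dx=+9,dy=+11->C
  (3,7):dx=+8,dy=+9->C; (3,8):dx=+4,dy=+5->C; (3,9):dx=-2,dy=-5->C; (3,10):dx=+2,dy=+14->C
  (4,5):dx=+11,dy=+5->C; (4,6):dx=+10,dy=+14->C; (4,7):dx=+9,dy=+12->C; (4,8):dx=+5,dy=+8->C
  (4,9):dx=-1,dy=-2->C; (4,10):dx=+3,dy=+17->C; (5,6):dx=-1,dy=+9->D; (5,7):dx=-2,dy=+7->D
  (5,8):dx=-6,dy=+3->D; (5,9):dx=-12,dy=-7->C; (5,10):dx=-8,dy=+12->D; (6,7):dx=-1,dy=-2->C
  (6,8):dx=-5,dy=-6->C; (6,9):dx=-11,dy=-16->C; (6,10):dx=-7,dy=+3->D; (7,8):dx=-4,dy=-4->C
  (7,9):dx=-10,dy=-14->C; (7,10):dx=-6,dy=+5->D; (8,9):dx=-6,dy=-10->C; (8,10):dx=-2,dy=+9->D
  (9,10):dx=+4,dy=+19->C
Step 2: C = 34, D = 11, total pairs = 45.
Step 3: tau = (C - D)/(n(n-1)/2) = (34 - 11)/45 = 0.511111.
Step 4: Exact two-sided p-value (enumerate n! = 3628800 permutations of y under H0): p = 0.046623.
Step 5: alpha = 0.05. reject H0.

tau_b = 0.5111 (C=34, D=11), p = 0.046623, reject H0.


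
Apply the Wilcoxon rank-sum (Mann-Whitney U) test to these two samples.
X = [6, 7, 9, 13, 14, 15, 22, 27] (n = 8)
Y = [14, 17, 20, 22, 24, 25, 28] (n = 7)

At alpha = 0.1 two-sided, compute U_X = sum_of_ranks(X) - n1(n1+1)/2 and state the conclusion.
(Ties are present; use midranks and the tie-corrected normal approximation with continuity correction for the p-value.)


Step 1: Combine and sort all 15 observations; assign midranks.
sorted (value, group): (6,X), (7,X), (9,X), (13,X), (14,X), (14,Y), (15,X), (17,Y), (20,Y), (22,X), (22,Y), (24,Y), (25,Y), (27,X), (28,Y)
ranks: 6->1, 7->2, 9->3, 13->4, 14->5.5, 14->5.5, 15->7, 17->8, 20->9, 22->10.5, 22->10.5, 24->12, 25->13, 27->14, 28->15
Step 2: Rank sum for X: R1 = 1 + 2 + 3 + 4 + 5.5 + 7 + 10.5 + 14 = 47.
Step 3: U_X = R1 - n1(n1+1)/2 = 47 - 8*9/2 = 47 - 36 = 11.
       U_Y = n1*n2 - U_X = 56 - 11 = 45.
Step 4: Ties are present, so use the tie-corrected normal approximation (with continuity correction) for the p-value.
Step 5: p-value = 0.055758; compare to alpha = 0.1. reject H0.

U_X = 11, p = 0.055758, reject H0 at alpha = 0.1.


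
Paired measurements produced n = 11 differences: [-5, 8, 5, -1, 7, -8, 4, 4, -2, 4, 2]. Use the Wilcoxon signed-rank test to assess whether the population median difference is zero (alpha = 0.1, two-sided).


Step 1: Drop any zero differences (none here) and take |d_i|.
|d| = [5, 8, 5, 1, 7, 8, 4, 4, 2, 4, 2]
Step 2: Midrank |d_i| (ties get averaged ranks).
ranks: |5|->7.5, |8|->10.5, |5|->7.5, |1|->1, |7|->9, |8|->10.5, |4|->5, |4|->5, |2|->2.5, |4|->5, |2|->2.5
Step 3: Attach original signs; sum ranks with positive sign and with negative sign.
W+ = 10.5 + 7.5 + 9 + 5 + 5 + 5 + 2.5 = 44.5
W- = 7.5 + 1 + 10.5 + 2.5 = 21.5
(Check: W+ + W- = 66 should equal n(n+1)/2 = 66.)
Step 4: Test statistic W = min(W+, W-) = 21.5.
Step 5: Ties in |d|, so use the tie-corrected normal approximation.
        E[W] = n(n+1)/4 = 11*12/4 = 33.
        Tie groups: |d|=2 (t=2), |d|=4 (t=3), |d|=5 (t=2), |d|=8 (t=2); sum(t^3 - t) = 42.
        Var[W] = n(n+1)(2n+1)/24 - sum(t^3-t)/48 = 3036/24 - 42/48 = 125.625.
        z = (W - E[W]) / sqrt(Var[W]) = (21.5 - 33) / 11.2083 = -1.0260.
        Two-sided p = 2*Phi(z) = 0.304878.
Step 6: alpha = 0.1. fail to reject H0.

W+ = 44.5, W- = 21.5, W = min = 21.5, p = 0.304878, fail to reject H0.


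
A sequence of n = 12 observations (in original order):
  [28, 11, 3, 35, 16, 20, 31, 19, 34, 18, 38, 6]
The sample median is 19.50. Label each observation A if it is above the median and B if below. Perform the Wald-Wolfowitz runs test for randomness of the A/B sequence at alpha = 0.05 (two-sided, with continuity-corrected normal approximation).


Step 1: Compute median = 19.50; label A = above, B = below.
Labels in order: ABBABAABABAB  (n_A = 6, n_B = 6)
Step 2: Count runs R = 10.
Step 3: Under H0 (random ordering), E[R] = 2*n_A*n_B/(n_A+n_B) + 1 = 2*6*6/12 + 1 = 7.0000.
        Var[R] = 2*n_A*n_B*(2*n_A*n_B - n_A - n_B) / ((n_A+n_B)^2 * (n_A+n_B-1)) = 4320/1584 = 2.7273.
        SD[R] = 1.6514.
Step 4: Continuity-corrected z = (R - 0.5 - E[R]) / SD[R] = (10 - 0.5 - 7.0000) / 1.6514 = 1.5138.
Step 5: Two-sided p-value via normal approximation = 2*(1 - Phi(|z|)) = 0.130070.
Step 6: alpha = 0.05. fail to reject H0.

R = 10, z = 1.5138, p = 0.130070, fail to reject H0.


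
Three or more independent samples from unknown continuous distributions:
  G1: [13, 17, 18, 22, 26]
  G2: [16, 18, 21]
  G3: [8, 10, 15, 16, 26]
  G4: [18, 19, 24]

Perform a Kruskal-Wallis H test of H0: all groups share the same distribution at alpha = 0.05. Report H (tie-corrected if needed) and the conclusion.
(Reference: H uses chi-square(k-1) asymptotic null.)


Step 1: Combine all N = 16 observations and assign midranks.
sorted (value, group, rank): (8,G3,1), (10,G3,2), (13,G1,3), (15,G3,4), (16,G2,5.5), (16,G3,5.5), (17,G1,7), (18,G1,9), (18,G2,9), (18,G4,9), (19,G4,11), (21,G2,12), (22,G1,13), (24,G4,14), (26,G1,15.5), (26,G3,15.5)
Step 2: Sum ranks within each group.
R_1 = 47.5 (n_1 = 5)
R_2 = 26.5 (n_2 = 3)
R_3 = 28 (n_3 = 5)
R_4 = 34 (n_4 = 3)
Step 3: H = 12/(N(N+1)) * sum(R_i^2/n_i) - 3(N+1)
     = 12/(16*17) * (47.5^2/5 + 26.5^2/3 + 28^2/5 + 34^2/3) - 3*17
     = 0.044118 * 1227.47 - 51
     = 3.152941.
Step 4: Ties present; correction factor C = 1 - 36/(16^3 - 16) = 0.991176. Corrected H = 3.152941 / 0.991176 = 3.181009.
Step 5: Under H0, H ~ chi^2(3); p-value = 0.364550.
Step 6: alpha = 0.05. fail to reject H0.

H = 3.1810, df = 3, p = 0.364550, fail to reject H0.


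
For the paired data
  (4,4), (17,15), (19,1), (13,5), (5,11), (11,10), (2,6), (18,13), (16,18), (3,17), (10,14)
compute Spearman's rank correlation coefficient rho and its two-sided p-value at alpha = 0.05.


Step 1: Rank x and y separately (midranks; no ties here).
rank(x): 4->3, 17->9, 19->11, 13->7, 5->4, 11->6, 2->1, 18->10, 16->8, 3->2, 10->5
rank(y): 4->2, 15->9, 1->1, 5->3, 11->6, 10->5, 6->4, 13->7, 18->11, 17->10, 14->8
Step 2: d_i = R_x(i) - R_y(i); compute d_i^2.
  (3-2)^2=1, (9-9)^2=0, (11-1)^2=100, (7-3)^2=16, (4-6)^2=4, (6-5)^2=1, (1-4)^2=9, (10-7)^2=9, (8-11)^2=9, (2-10)^2=64, (5-8)^2=9
sum(d^2) = 222.
Step 3: rho = 1 - 6*222 / (11*(11^2 - 1)) = 1 - 1332/1320 = -0.009091.
Step 4: Under H0, t = rho * sqrt((n-2)/(1-rho^2)) = -0.0273 ~ t(9).
Step 5: Two-sided p-value from the t-distribution with 9 df = 0.978837.
Step 6: alpha = 0.05. fail to reject H0.

rho = -0.0091, p = 0.978837, fail to reject H0 at alpha = 0.05.


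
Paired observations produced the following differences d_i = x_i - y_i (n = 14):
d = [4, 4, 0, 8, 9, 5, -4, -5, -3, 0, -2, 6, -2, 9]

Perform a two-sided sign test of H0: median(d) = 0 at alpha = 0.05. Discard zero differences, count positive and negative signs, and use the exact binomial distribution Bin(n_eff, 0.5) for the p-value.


Step 1: Discard zero differences. Original n = 14; n_eff = number of nonzero differences = 12.
Nonzero differences (with sign): +4, +4, +8, +9, +5, -4, -5, -3, -2, +6, -2, +9
Step 2: Count signs: positive = 7, negative = 5.
Step 3: Under H0: P(positive) = 0.5, so the number of positives S ~ Bin(12, 0.5).
Step 4: Two-sided exact p-value = sum of Bin(12,0.5) probabilities at or below the observed probability = 0.774414.
Step 5: alpha = 0.05. fail to reject H0.

n_eff = 12, pos = 7, neg = 5, p = 0.774414, fail to reject H0.


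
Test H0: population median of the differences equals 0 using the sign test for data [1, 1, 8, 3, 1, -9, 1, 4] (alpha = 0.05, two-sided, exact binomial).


Step 1: Discard zero differences. Original n = 8; n_eff = number of nonzero differences = 8.
Nonzero differences (with sign): +1, +1, +8, +3, +1, -9, +1, +4
Step 2: Count signs: positive = 7, negative = 1.
Step 3: Under H0: P(positive) = 0.5, so the number of positives S ~ Bin(8, 0.5).
Step 4: Two-sided exact p-value = sum of Bin(8,0.5) probabilities at or below the observed probability = 0.070312.
Step 5: alpha = 0.05. fail to reject H0.

n_eff = 8, pos = 7, neg = 1, p = 0.070312, fail to reject H0.


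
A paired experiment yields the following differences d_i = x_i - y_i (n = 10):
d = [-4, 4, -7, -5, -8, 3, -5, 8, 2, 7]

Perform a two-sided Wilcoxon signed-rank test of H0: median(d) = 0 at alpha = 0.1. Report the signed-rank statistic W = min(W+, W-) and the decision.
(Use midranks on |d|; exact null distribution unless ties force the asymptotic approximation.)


Step 1: Drop any zero differences (none here) and take |d_i|.
|d| = [4, 4, 7, 5, 8, 3, 5, 8, 2, 7]
Step 2: Midrank |d_i| (ties get averaged ranks).
ranks: |4|->3.5, |4|->3.5, |7|->7.5, |5|->5.5, |8|->9.5, |3|->2, |5|->5.5, |8|->9.5, |2|->1, |7|->7.5
Step 3: Attach original signs; sum ranks with positive sign and with negative sign.
W+ = 3.5 + 2 + 9.5 + 1 + 7.5 = 23.5
W- = 3.5 + 7.5 + 5.5 + 9.5 + 5.5 = 31.5
(Check: W+ + W- = 55 should equal n(n+1)/2 = 55.)
Step 4: Test statistic W = min(W+, W-) = 23.5.
Step 5: Ties in |d|, so use the tie-corrected normal approximation.
        E[W] = n(n+1)/4 = 10*11/4 = 27.5.
        Tie groups: |d|=4 (t=2), |d|=5 (t=2), |d|=7 (t=2), |d|=8 (t=2); sum(t^3 - t) = 24.
        Var[W] = n(n+1)(2n+1)/24 - sum(t^3-t)/48 = 2310/24 - 24/48 = 95.75.
        z = (W - E[W]) / sqrt(Var[W]) = (23.5 - 27.5) / 9.7852 = -0.4088.
        Two-sided p = 2*Phi(z) = 0.682700.
Step 6: alpha = 0.1. fail to reject H0.

W+ = 23.5, W- = 31.5, W = min = 23.5, p = 0.682700, fail to reject H0.


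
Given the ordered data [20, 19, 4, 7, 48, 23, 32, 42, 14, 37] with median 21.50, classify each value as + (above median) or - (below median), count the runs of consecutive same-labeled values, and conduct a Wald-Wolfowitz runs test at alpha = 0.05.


Step 1: Compute median = 21.50; label A = above, B = below.
Labels in order: BBBBAAAABA  (n_A = 5, n_B = 5)
Step 2: Count runs R = 4.
Step 3: Under H0 (random ordering), E[R] = 2*n_A*n_B/(n_A+n_B) + 1 = 2*5*5/10 + 1 = 6.0000.
        Var[R] = 2*n_A*n_B*(2*n_A*n_B - n_A - n_B) / ((n_A+n_B)^2 * (n_A+n_B-1)) = 2000/900 = 2.2222.
        SD[R] = 1.4907.
Step 4: Continuity-corrected z = (R + 0.5 - E[R]) / SD[R] = (4 + 0.5 - 6.0000) / 1.4907 = -1.0062.
Step 5: Two-sided p-value via normal approximation = 2*(1 - Phi(|z|)) = 0.314305.
Step 6: alpha = 0.05. fail to reject H0.

R = 4, z = -1.0062, p = 0.314305, fail to reject H0.


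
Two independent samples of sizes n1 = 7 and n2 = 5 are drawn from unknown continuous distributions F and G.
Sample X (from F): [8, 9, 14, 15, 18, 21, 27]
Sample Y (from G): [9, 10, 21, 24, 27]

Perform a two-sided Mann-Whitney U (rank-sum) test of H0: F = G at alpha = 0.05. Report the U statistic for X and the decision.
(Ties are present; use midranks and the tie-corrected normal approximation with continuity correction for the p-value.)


Step 1: Combine and sort all 12 observations; assign midranks.
sorted (value, group): (8,X), (9,X), (9,Y), (10,Y), (14,X), (15,X), (18,X), (21,X), (21,Y), (24,Y), (27,X), (27,Y)
ranks: 8->1, 9->2.5, 9->2.5, 10->4, 14->5, 15->6, 18->7, 21->8.5, 21->8.5, 24->10, 27->11.5, 27->11.5
Step 2: Rank sum for X: R1 = 1 + 2.5 + 5 + 6 + 7 + 8.5 + 11.5 = 41.5.
Step 3: U_X = R1 - n1(n1+1)/2 = 41.5 - 7*8/2 = 41.5 - 28 = 13.5.
       U_Y = n1*n2 - U_X = 35 - 13.5 = 21.5.
Step 4: Ties are present, so use the tie-corrected normal approximation (with continuity correction) for the p-value.
Step 5: p-value = 0.567726; compare to alpha = 0.05. fail to reject H0.

U_X = 13.5, p = 0.567726, fail to reject H0 at alpha = 0.05.


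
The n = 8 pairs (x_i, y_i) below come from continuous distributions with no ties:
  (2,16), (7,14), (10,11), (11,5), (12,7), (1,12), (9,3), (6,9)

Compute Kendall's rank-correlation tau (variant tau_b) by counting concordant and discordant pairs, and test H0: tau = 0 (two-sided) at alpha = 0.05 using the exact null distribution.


Step 1: Enumerate the 28 unordered pairs (i,j) with i<j and classify each by sign(x_j-x_i) * sign(y_j-y_i).
  (1,2):dx=+5,dy=-2->D; (1,3):dx=+8,dy=-5->D; (1,4):dx=+9,dy=-11->D; (1,5):dx=+10,dy=-9->D
  (1,6):dx=-1,dy=-4->C; (1,7):dx=+7,dy=-13->D; (1,8):dx=+4,dy=-7->D; (2,3):dx=+3,dy=-3->D
  (2,4):dx=+4,dy=-9->D; (2,5):dx=+5,dy=-7->D; (2,6):dx=-6,dy=-2->C; (2,7):dx=+2,dy=-11->D
  (2,8):dx=-1,dy=-5->C; (3,4):dx=+1,dy=-6->D; (3,5):dx=+2,dy=-4->D; (3,6):dx=-9,dy=+1->D
  (3,7):dx=-1,dy=-8->C; (3,8):dx=-4,dy=-2->C; (4,5):dx=+1,dy=+2->C; (4,6):dx=-10,dy=+7->D
  (4,7):dx=-2,dy=-2->C; (4,8):dx=-5,dy=+4->D; (5,6):dx=-11,dy=+5->D; (5,7):dx=-3,dy=-4->C
  (5,8):dx=-6,dy=+2->D; (6,7):dx=+8,dy=-9->D; (6,8):dx=+5,dy=-3->D; (7,8):dx=-3,dy=+6->D
Step 2: C = 8, D = 20, total pairs = 28.
Step 3: tau = (C - D)/(n(n-1)/2) = (8 - 20)/28 = -0.428571.
Step 4: Exact two-sided p-value (enumerate n! = 40320 permutations of y under H0): p = 0.178869.
Step 5: alpha = 0.05. fail to reject H0.

tau_b = -0.4286 (C=8, D=20), p = 0.178869, fail to reject H0.


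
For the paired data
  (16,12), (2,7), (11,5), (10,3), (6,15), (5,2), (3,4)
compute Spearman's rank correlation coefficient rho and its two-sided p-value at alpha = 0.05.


Step 1: Rank x and y separately (midranks; no ties here).
rank(x): 16->7, 2->1, 11->6, 10->5, 6->4, 5->3, 3->2
rank(y): 12->6, 7->5, 5->4, 3->2, 15->7, 2->1, 4->3
Step 2: d_i = R_x(i) - R_y(i); compute d_i^2.
  (7-6)^2=1, (1-5)^2=16, (6-4)^2=4, (5-2)^2=9, (4-7)^2=9, (3-1)^2=4, (2-3)^2=1
sum(d^2) = 44.
Step 3: rho = 1 - 6*44 / (7*(7^2 - 1)) = 1 - 264/336 = 0.214286.
Step 4: Under H0, t = rho * sqrt((n-2)/(1-rho^2)) = 0.4906 ~ t(5).
Step 5: Two-sided p-value from the t-distribution with 5 df = 0.644512.
Step 6: alpha = 0.05. fail to reject H0.

rho = 0.2143, p = 0.644512, fail to reject H0 at alpha = 0.05.


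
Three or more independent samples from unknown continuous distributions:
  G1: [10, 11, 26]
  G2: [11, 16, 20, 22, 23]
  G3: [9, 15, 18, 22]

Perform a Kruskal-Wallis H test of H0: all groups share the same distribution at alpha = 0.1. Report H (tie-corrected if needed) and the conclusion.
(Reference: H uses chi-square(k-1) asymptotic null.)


Step 1: Combine all N = 12 observations and assign midranks.
sorted (value, group, rank): (9,G3,1), (10,G1,2), (11,G1,3.5), (11,G2,3.5), (15,G3,5), (16,G2,6), (18,G3,7), (20,G2,8), (22,G2,9.5), (22,G3,9.5), (23,G2,11), (26,G1,12)
Step 2: Sum ranks within each group.
R_1 = 17.5 (n_1 = 3)
R_2 = 38 (n_2 = 5)
R_3 = 22.5 (n_3 = 4)
Step 3: H = 12/(N(N+1)) * sum(R_i^2/n_i) - 3(N+1)
     = 12/(12*13) * (17.5^2/3 + 38^2/5 + 22.5^2/4) - 3*13
     = 0.076923 * 517.446 - 39
     = 0.803526.
Step 4: Ties present; correction factor C = 1 - 12/(12^3 - 12) = 0.993007. Corrected H = 0.803526 / 0.993007 = 0.809184.
Step 5: Under H0, H ~ chi^2(2); p-value = 0.667249.
Step 6: alpha = 0.1. fail to reject H0.

H = 0.8092, df = 2, p = 0.667249, fail to reject H0.


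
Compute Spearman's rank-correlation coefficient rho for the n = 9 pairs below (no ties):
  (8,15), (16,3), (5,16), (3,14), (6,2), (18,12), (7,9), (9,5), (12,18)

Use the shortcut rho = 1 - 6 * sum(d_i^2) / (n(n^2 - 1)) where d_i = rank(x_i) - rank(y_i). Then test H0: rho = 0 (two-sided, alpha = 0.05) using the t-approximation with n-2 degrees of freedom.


Step 1: Rank x and y separately (midranks; no ties here).
rank(x): 8->5, 16->8, 5->2, 3->1, 6->3, 18->9, 7->4, 9->6, 12->7
rank(y): 15->7, 3->2, 16->8, 14->6, 2->1, 12->5, 9->4, 5->3, 18->9
Step 2: d_i = R_x(i) - R_y(i); compute d_i^2.
  (5-7)^2=4, (8-2)^2=36, (2-8)^2=36, (1-6)^2=25, (3-1)^2=4, (9-5)^2=16, (4-4)^2=0, (6-3)^2=9, (7-9)^2=4
sum(d^2) = 134.
Step 3: rho = 1 - 6*134 / (9*(9^2 - 1)) = 1 - 804/720 = -0.116667.
Step 4: Under H0, t = rho * sqrt((n-2)/(1-rho^2)) = -0.3108 ~ t(7).
Step 5: Two-sided p-value from the t-distribution with 7 df = 0.765008.
Step 6: alpha = 0.05. fail to reject H0.

rho = -0.1167, p = 0.765008, fail to reject H0 at alpha = 0.05.


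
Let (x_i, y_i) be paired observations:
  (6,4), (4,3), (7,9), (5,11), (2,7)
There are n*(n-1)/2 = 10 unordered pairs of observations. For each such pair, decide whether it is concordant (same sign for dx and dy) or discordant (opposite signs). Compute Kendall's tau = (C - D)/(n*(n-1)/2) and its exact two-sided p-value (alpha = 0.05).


Step 1: Enumerate the 10 unordered pairs (i,j) with i<j and classify each by sign(x_j-x_i) * sign(y_j-y_i).
  (1,2):dx=-2,dy=-1->C; (1,3):dx=+1,dy=+5->C; (1,4):dx=-1,dy=+7->D; (1,5):dx=-4,dy=+3->D
  (2,3):dx=+3,dy=+6->C; (2,4):dx=+1,dy=+8->C; (2,5):dx=-2,dy=+4->D; (3,4):dx=-2,dy=+2->D
  (3,5):dx=-5,dy=-2->C; (4,5):dx=-3,dy=-4->C
Step 2: C = 6, D = 4, total pairs = 10.
Step 3: tau = (C - D)/(n(n-1)/2) = (6 - 4)/10 = 0.200000.
Step 4: Exact two-sided p-value (enumerate n! = 120 permutations of y under H0): p = 0.816667.
Step 5: alpha = 0.05. fail to reject H0.

tau_b = 0.2000 (C=6, D=4), p = 0.816667, fail to reject H0.


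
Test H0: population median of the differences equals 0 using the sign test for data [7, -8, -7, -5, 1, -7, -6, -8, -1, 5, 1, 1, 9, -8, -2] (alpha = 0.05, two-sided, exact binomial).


Step 1: Discard zero differences. Original n = 15; n_eff = number of nonzero differences = 15.
Nonzero differences (with sign): +7, -8, -7, -5, +1, -7, -6, -8, -1, +5, +1, +1, +9, -8, -2
Step 2: Count signs: positive = 6, negative = 9.
Step 3: Under H0: P(positive) = 0.5, so the number of positives S ~ Bin(15, 0.5).
Step 4: Two-sided exact p-value = sum of Bin(15,0.5) probabilities at or below the observed probability = 0.607239.
Step 5: alpha = 0.05. fail to reject H0.

n_eff = 15, pos = 6, neg = 9, p = 0.607239, fail to reject H0.


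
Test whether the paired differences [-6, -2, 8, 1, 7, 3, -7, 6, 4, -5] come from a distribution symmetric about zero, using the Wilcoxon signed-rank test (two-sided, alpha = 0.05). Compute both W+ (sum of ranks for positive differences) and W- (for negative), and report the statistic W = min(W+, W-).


Step 1: Drop any zero differences (none here) and take |d_i|.
|d| = [6, 2, 8, 1, 7, 3, 7, 6, 4, 5]
Step 2: Midrank |d_i| (ties get averaged ranks).
ranks: |6|->6.5, |2|->2, |8|->10, |1|->1, |7|->8.5, |3|->3, |7|->8.5, |6|->6.5, |4|->4, |5|->5
Step 3: Attach original signs; sum ranks with positive sign and with negative sign.
W+ = 10 + 1 + 8.5 + 3 + 6.5 + 4 = 33
W- = 6.5 + 2 + 8.5 + 5 = 22
(Check: W+ + W- = 55 should equal n(n+1)/2 = 55.)
Step 4: Test statistic W = min(W+, W-) = 22.
Step 5: Ties in |d|, so use the tie-corrected normal approximation.
        E[W] = n(n+1)/4 = 10*11/4 = 27.5.
        Tie groups: |d|=6 (t=2), |d|=7 (t=2); sum(t^3 - t) = 12.
        Var[W] = n(n+1)(2n+1)/24 - sum(t^3-t)/48 = 2310/24 - 12/48 = 96.
        z = (W - E[W]) / sqrt(Var[W]) = (22 - 27.5) / 9.7980 = -0.5613.
        Two-sided p = 2*Phi(z) = 0.574565.
Step 6: alpha = 0.05. fail to reject H0.

W+ = 33, W- = 22, W = min = 22, p = 0.574565, fail to reject H0.


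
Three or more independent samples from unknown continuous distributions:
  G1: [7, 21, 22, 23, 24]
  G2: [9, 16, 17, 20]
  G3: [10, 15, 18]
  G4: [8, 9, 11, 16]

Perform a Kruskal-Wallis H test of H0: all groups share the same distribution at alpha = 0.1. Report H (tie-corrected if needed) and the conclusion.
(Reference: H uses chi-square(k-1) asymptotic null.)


Step 1: Combine all N = 16 observations and assign midranks.
sorted (value, group, rank): (7,G1,1), (8,G4,2), (9,G2,3.5), (9,G4,3.5), (10,G3,5), (11,G4,6), (15,G3,7), (16,G2,8.5), (16,G4,8.5), (17,G2,10), (18,G3,11), (20,G2,12), (21,G1,13), (22,G1,14), (23,G1,15), (24,G1,16)
Step 2: Sum ranks within each group.
R_1 = 59 (n_1 = 5)
R_2 = 34 (n_2 = 4)
R_3 = 23 (n_3 = 3)
R_4 = 20 (n_4 = 4)
Step 3: H = 12/(N(N+1)) * sum(R_i^2/n_i) - 3(N+1)
     = 12/(16*17) * (59^2/5 + 34^2/4 + 23^2/3 + 20^2/4) - 3*17
     = 0.044118 * 1261.53 - 51
     = 4.655882.
Step 4: Ties present; correction factor C = 1 - 12/(16^3 - 16) = 0.997059. Corrected H = 4.655882 / 0.997059 = 4.669617.
Step 5: Under H0, H ~ chi^2(3); p-value = 0.197651.
Step 6: alpha = 0.1. fail to reject H0.

H = 4.6696, df = 3, p = 0.197651, fail to reject H0.


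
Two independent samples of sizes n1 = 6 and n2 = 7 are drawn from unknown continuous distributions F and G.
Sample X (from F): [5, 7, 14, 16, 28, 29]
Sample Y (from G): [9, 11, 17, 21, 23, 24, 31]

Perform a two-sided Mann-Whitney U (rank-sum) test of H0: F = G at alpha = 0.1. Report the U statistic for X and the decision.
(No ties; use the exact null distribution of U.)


Step 1: Combine and sort all 13 observations; assign midranks.
sorted (value, group): (5,X), (7,X), (9,Y), (11,Y), (14,X), (16,X), (17,Y), (21,Y), (23,Y), (24,Y), (28,X), (29,X), (31,Y)
ranks: 5->1, 7->2, 9->3, 11->4, 14->5, 16->6, 17->7, 21->8, 23->9, 24->10, 28->11, 29->12, 31->13
Step 2: Rank sum for X: R1 = 1 + 2 + 5 + 6 + 11 + 12 = 37.
Step 3: U_X = R1 - n1(n1+1)/2 = 37 - 6*7/2 = 37 - 21 = 16.
       U_Y = n1*n2 - U_X = 42 - 16 = 26.
Step 4: No ties, so the exact null distribution of U (based on enumerating the C(13,6) = 1716 equally likely rank assignments) gives the two-sided p-value.
Step 5: p-value = 0.533800; compare to alpha = 0.1. fail to reject H0.

U_X = 16, p = 0.533800, fail to reject H0 at alpha = 0.1.


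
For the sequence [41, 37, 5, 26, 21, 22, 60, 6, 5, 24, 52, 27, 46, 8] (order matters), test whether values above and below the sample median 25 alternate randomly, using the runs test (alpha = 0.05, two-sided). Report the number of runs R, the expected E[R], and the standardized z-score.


Step 1: Compute median = 25; label A = above, B = below.
Labels in order: AABABBABBBAAAB  (n_A = 7, n_B = 7)
Step 2: Count runs R = 8.
Step 3: Under H0 (random ordering), E[R] = 2*n_A*n_B/(n_A+n_B) + 1 = 2*7*7/14 + 1 = 8.0000.
        Var[R] = 2*n_A*n_B*(2*n_A*n_B - n_A - n_B) / ((n_A+n_B)^2 * (n_A+n_B-1)) = 8232/2548 = 3.2308.
        SD[R] = 1.7974.
Step 4: R = E[R], so z = 0 with no continuity correction.
Step 5: Two-sided p-value via normal approximation = 2*(1 - Phi(|z|)) = 1.000000.
Step 6: alpha = 0.05. fail to reject H0.

R = 8, z = 0.0000, p = 1.000000, fail to reject H0.


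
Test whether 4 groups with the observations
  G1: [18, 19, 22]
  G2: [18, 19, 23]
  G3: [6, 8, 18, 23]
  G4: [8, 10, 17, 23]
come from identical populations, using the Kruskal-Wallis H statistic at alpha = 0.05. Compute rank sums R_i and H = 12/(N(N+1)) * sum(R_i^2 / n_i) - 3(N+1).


Step 1: Combine all N = 14 observations and assign midranks.
sorted (value, group, rank): (6,G3,1), (8,G3,2.5), (8,G4,2.5), (10,G4,4), (17,G4,5), (18,G1,7), (18,G2,7), (18,G3,7), (19,G1,9.5), (19,G2,9.5), (22,G1,11), (23,G2,13), (23,G3,13), (23,G4,13)
Step 2: Sum ranks within each group.
R_1 = 27.5 (n_1 = 3)
R_2 = 29.5 (n_2 = 3)
R_3 = 23.5 (n_3 = 4)
R_4 = 24.5 (n_4 = 4)
Step 3: H = 12/(N(N+1)) * sum(R_i^2/n_i) - 3(N+1)
     = 12/(14*15) * (27.5^2/3 + 29.5^2/3 + 23.5^2/4 + 24.5^2/4) - 3*15
     = 0.057143 * 830.292 - 45
     = 2.445238.
Step 4: Ties present; correction factor C = 1 - 60/(14^3 - 14) = 0.978022. Corrected H = 2.445238 / 0.978022 = 2.500187.
Step 5: Under H0, H ~ chi^2(3); p-value = 0.475257.
Step 6: alpha = 0.05. fail to reject H0.

H = 2.5002, df = 3, p = 0.475257, fail to reject H0.


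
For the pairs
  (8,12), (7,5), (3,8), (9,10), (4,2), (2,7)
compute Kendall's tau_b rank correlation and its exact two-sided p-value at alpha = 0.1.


Step 1: Enumerate the 15 unordered pairs (i,j) with i<j and classify each by sign(x_j-x_i) * sign(y_j-y_i).
  (1,2):dx=-1,dy=-7->C; (1,3):dx=-5,dy=-4->C; (1,4):dx=+1,dy=-2->D; (1,5):dx=-4,dy=-10->C
  (1,6):dx=-6,dy=-5->C; (2,3):dx=-4,dy=+3->D; (2,4):dx=+2,dy=+5->C; (2,5):dx=-3,dy=-3->C
  (2,6):dx=-5,dy=+2->D; (3,4):dx=+6,dy=+2->C; (3,5):dx=+1,dy=-6->D; (3,6):dx=-1,dy=-1->C
  (4,5):dx=-5,dy=-8->C; (4,6):dx=-7,dy=-3->C; (5,6):dx=-2,dy=+5->D
Step 2: C = 10, D = 5, total pairs = 15.
Step 3: tau = (C - D)/(n(n-1)/2) = (10 - 5)/15 = 0.333333.
Step 4: Exact two-sided p-value (enumerate n! = 720 permutations of y under H0): p = 0.469444.
Step 5: alpha = 0.1. fail to reject H0.

tau_b = 0.3333 (C=10, D=5), p = 0.469444, fail to reject H0.


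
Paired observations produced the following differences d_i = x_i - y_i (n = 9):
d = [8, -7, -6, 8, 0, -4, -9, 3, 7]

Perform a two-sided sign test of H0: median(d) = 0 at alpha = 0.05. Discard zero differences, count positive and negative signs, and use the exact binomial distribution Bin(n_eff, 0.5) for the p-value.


Step 1: Discard zero differences. Original n = 9; n_eff = number of nonzero differences = 8.
Nonzero differences (with sign): +8, -7, -6, +8, -4, -9, +3, +7
Step 2: Count signs: positive = 4, negative = 4.
Step 3: Under H0: P(positive) = 0.5, so the number of positives S ~ Bin(8, 0.5).
Step 4: Two-sided exact p-value = sum of Bin(8,0.5) probabilities at or below the observed probability = 1.000000.
Step 5: alpha = 0.05. fail to reject H0.

n_eff = 8, pos = 4, neg = 4, p = 1.000000, fail to reject H0.


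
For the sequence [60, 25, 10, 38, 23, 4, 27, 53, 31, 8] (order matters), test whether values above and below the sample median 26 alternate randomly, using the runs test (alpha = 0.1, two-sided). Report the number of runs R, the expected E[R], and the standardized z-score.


Step 1: Compute median = 26; label A = above, B = below.
Labels in order: ABBABBAAAB  (n_A = 5, n_B = 5)
Step 2: Count runs R = 6.
Step 3: Under H0 (random ordering), E[R] = 2*n_A*n_B/(n_A+n_B) + 1 = 2*5*5/10 + 1 = 6.0000.
        Var[R] = 2*n_A*n_B*(2*n_A*n_B - n_A - n_B) / ((n_A+n_B)^2 * (n_A+n_B-1)) = 2000/900 = 2.2222.
        SD[R] = 1.4907.
Step 4: R = E[R], so z = 0 with no continuity correction.
Step 5: Two-sided p-value via normal approximation = 2*(1 - Phi(|z|)) = 1.000000.
Step 6: alpha = 0.1. fail to reject H0.

R = 6, z = 0.0000, p = 1.000000, fail to reject H0.


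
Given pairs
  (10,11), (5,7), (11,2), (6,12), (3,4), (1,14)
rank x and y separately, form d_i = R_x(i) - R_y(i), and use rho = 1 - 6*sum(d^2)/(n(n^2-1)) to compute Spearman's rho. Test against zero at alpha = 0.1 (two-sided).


Step 1: Rank x and y separately (midranks; no ties here).
rank(x): 10->5, 5->3, 11->6, 6->4, 3->2, 1->1
rank(y): 11->4, 7->3, 2->1, 12->5, 4->2, 14->6
Step 2: d_i = R_x(i) - R_y(i); compute d_i^2.
  (5-4)^2=1, (3-3)^2=0, (6-1)^2=25, (4-5)^2=1, (2-2)^2=0, (1-6)^2=25
sum(d^2) = 52.
Step 3: rho = 1 - 6*52 / (6*(6^2 - 1)) = 1 - 312/210 = -0.485714.
Step 4: Under H0, t = rho * sqrt((n-2)/(1-rho^2)) = -1.1113 ~ t(4).
Step 5: Two-sided p-value from the t-distribution with 4 df = 0.328723.
Step 6: alpha = 0.1. fail to reject H0.

rho = -0.4857, p = 0.328723, fail to reject H0 at alpha = 0.1.


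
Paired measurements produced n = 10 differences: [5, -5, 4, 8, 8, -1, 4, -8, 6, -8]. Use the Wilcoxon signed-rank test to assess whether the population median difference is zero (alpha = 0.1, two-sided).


Step 1: Drop any zero differences (none here) and take |d_i|.
|d| = [5, 5, 4, 8, 8, 1, 4, 8, 6, 8]
Step 2: Midrank |d_i| (ties get averaged ranks).
ranks: |5|->4.5, |5|->4.5, |4|->2.5, |8|->8.5, |8|->8.5, |1|->1, |4|->2.5, |8|->8.5, |6|->6, |8|->8.5
Step 3: Attach original signs; sum ranks with positive sign and with negative sign.
W+ = 4.5 + 2.5 + 8.5 + 8.5 + 2.5 + 6 = 32.5
W- = 4.5 + 1 + 8.5 + 8.5 = 22.5
(Check: W+ + W- = 55 should equal n(n+1)/2 = 55.)
Step 4: Test statistic W = min(W+, W-) = 22.5.
Step 5: Ties in |d|, so use the tie-corrected normal approximation.
        E[W] = n(n+1)/4 = 10*11/4 = 27.5.
        Tie groups: |d|=4 (t=2), |d|=5 (t=2), |d|=8 (t=4); sum(t^3 - t) = 72.
        Var[W] = n(n+1)(2n+1)/24 - sum(t^3-t)/48 = 2310/24 - 72/48 = 94.75.
        z = (W - E[W]) / sqrt(Var[W]) = (22.5 - 27.5) / 9.7340 = -0.5137.
        Two-sided p = 2*Phi(z) = 0.607486.
Step 6: alpha = 0.1. fail to reject H0.

W+ = 32.5, W- = 22.5, W = min = 22.5, p = 0.607486, fail to reject H0.


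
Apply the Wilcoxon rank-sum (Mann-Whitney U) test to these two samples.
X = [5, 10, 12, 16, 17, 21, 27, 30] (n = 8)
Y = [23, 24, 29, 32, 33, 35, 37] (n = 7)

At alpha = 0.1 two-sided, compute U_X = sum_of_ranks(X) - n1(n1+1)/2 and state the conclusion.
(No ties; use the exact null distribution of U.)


Step 1: Combine and sort all 15 observations; assign midranks.
sorted (value, group): (5,X), (10,X), (12,X), (16,X), (17,X), (21,X), (23,Y), (24,Y), (27,X), (29,Y), (30,X), (32,Y), (33,Y), (35,Y), (37,Y)
ranks: 5->1, 10->2, 12->3, 16->4, 17->5, 21->6, 23->7, 24->8, 27->9, 29->10, 30->11, 32->12, 33->13, 35->14, 37->15
Step 2: Rank sum for X: R1 = 1 + 2 + 3 + 4 + 5 + 6 + 9 + 11 = 41.
Step 3: U_X = R1 - n1(n1+1)/2 = 41 - 8*9/2 = 41 - 36 = 5.
       U_Y = n1*n2 - U_X = 56 - 5 = 51.
Step 4: No ties, so the exact null distribution of U (based on enumerating the C(15,8) = 6435 equally likely rank assignments) gives the two-sided p-value.
Step 5: p-value = 0.005905; compare to alpha = 0.1. reject H0.

U_X = 5, p = 0.005905, reject H0 at alpha = 0.1.


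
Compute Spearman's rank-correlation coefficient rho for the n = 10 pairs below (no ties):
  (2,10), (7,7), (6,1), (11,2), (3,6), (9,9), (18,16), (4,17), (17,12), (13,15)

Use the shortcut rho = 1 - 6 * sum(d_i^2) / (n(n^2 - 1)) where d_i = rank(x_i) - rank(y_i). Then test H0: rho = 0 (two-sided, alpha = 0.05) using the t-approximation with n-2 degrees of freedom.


Step 1: Rank x and y separately (midranks; no ties here).
rank(x): 2->1, 7->5, 6->4, 11->7, 3->2, 9->6, 18->10, 4->3, 17->9, 13->8
rank(y): 10->6, 7->4, 1->1, 2->2, 6->3, 9->5, 16->9, 17->10, 12->7, 15->8
Step 2: d_i = R_x(i) - R_y(i); compute d_i^2.
  (1-6)^2=25, (5-4)^2=1, (4-1)^2=9, (7-2)^2=25, (2-3)^2=1, (6-5)^2=1, (10-9)^2=1, (3-10)^2=49, (9-7)^2=4, (8-8)^2=0
sum(d^2) = 116.
Step 3: rho = 1 - 6*116 / (10*(10^2 - 1)) = 1 - 696/990 = 0.296970.
Step 4: Under H0, t = rho * sqrt((n-2)/(1-rho^2)) = 0.8796 ~ t(8).
Step 5: Two-sided p-value from the t-distribution with 8 df = 0.404702.
Step 6: alpha = 0.05. fail to reject H0.

rho = 0.2970, p = 0.404702, fail to reject H0 at alpha = 0.05.


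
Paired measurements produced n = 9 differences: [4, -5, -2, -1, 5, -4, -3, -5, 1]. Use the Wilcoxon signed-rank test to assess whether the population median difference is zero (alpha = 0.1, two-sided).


Step 1: Drop any zero differences (none here) and take |d_i|.
|d| = [4, 5, 2, 1, 5, 4, 3, 5, 1]
Step 2: Midrank |d_i| (ties get averaged ranks).
ranks: |4|->5.5, |5|->8, |2|->3, |1|->1.5, |5|->8, |4|->5.5, |3|->4, |5|->8, |1|->1.5
Step 3: Attach original signs; sum ranks with positive sign and with negative sign.
W+ = 5.5 + 8 + 1.5 = 15
W- = 8 + 3 + 1.5 + 5.5 + 4 + 8 = 30
(Check: W+ + W- = 45 should equal n(n+1)/2 = 45.)
Step 4: Test statistic W = min(W+, W-) = 15.
Step 5: Ties in |d|, so use the tie-corrected normal approximation.
        E[W] = n(n+1)/4 = 9*10/4 = 22.5.
        Tie groups: |d|=1 (t=2), |d|=4 (t=2), |d|=5 (t=3); sum(t^3 - t) = 36.
        Var[W] = n(n+1)(2n+1)/24 - sum(t^3-t)/48 = 1710/24 - 36/48 = 70.5.
        z = (W - E[W]) / sqrt(Var[W]) = (15 - 22.5) / 8.3964 = -0.8932.
        Two-sided p = 2*Phi(z) = 0.371730.
Step 6: alpha = 0.1. fail to reject H0.

W+ = 15, W- = 30, W = min = 15, p = 0.371730, fail to reject H0.


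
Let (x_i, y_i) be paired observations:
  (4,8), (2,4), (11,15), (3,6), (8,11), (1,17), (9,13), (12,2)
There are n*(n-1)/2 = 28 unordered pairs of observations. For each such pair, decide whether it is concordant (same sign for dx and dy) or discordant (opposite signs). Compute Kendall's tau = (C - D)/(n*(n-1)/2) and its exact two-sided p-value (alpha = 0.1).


Step 1: Enumerate the 28 unordered pairs (i,j) with i<j and classify each by sign(x_j-x_i) * sign(y_j-y_i).
  (1,2):dx=-2,dy=-4->C; (1,3):dx=+7,dy=+7->C; (1,4):dx=-1,dy=-2->C; (1,5):dx=+4,dy=+3->C
  (1,6):dx=-3,dy=+9->D; (1,7):dx=+5,dy=+5->C; (1,8):dx=+8,dy=-6->D; (2,3):dx=+9,dy=+11->C
  (2,4):dx=+1,dy=+2->C; (2,5):dx=+6,dy=+7->C; (2,6):dx=-1,dy=+13->D; (2,7):dx=+7,dy=+9->C
  (2,8):dx=+10,dy=-2->D; (3,4):dx=-8,dy=-9->C; (3,5):dx=-3,dy=-4->C; (3,6):dx=-10,dy=+2->D
  (3,7):dx=-2,dy=-2->C; (3,8):dx=+1,dy=-13->D; (4,5):dx=+5,dy=+5->C; (4,6):dx=-2,dy=+11->D
  (4,7):dx=+6,dy=+7->C; (4,8):dx=+9,dy=-4->D; (5,6):dx=-7,dy=+6->D; (5,7):dx=+1,dy=+2->C
  (5,8):dx=+4,dy=-9->D; (6,7):dx=+8,dy=-4->D; (6,8):dx=+11,dy=-15->D; (7,8):dx=+3,dy=-11->D
Step 2: C = 15, D = 13, total pairs = 28.
Step 3: tau = (C - D)/(n(n-1)/2) = (15 - 13)/28 = 0.071429.
Step 4: Exact two-sided p-value (enumerate n! = 40320 permutations of y under H0): p = 0.904861.
Step 5: alpha = 0.1. fail to reject H0.

tau_b = 0.0714 (C=15, D=13), p = 0.904861, fail to reject H0.
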